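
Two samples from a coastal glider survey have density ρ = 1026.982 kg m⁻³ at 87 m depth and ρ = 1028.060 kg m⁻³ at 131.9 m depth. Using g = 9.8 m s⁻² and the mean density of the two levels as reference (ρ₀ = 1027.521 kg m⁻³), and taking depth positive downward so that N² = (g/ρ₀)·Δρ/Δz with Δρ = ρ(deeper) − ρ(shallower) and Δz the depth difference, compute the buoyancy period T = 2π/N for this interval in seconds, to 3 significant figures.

Δρ = 1028.060 − 1026.982 = 1.078 kg m⁻³ over Δz = 131.9 − 87 = 44.9 m.
N² = (9.8/1027.521) × (1.078/44.9) = 2.2899 × 10⁻⁴ s⁻².
N = √(2.2899 × 10⁻⁴) = 0.015132 rad s⁻¹, so T = 2π/N = 415.23 s ≈ 415 s.

415 s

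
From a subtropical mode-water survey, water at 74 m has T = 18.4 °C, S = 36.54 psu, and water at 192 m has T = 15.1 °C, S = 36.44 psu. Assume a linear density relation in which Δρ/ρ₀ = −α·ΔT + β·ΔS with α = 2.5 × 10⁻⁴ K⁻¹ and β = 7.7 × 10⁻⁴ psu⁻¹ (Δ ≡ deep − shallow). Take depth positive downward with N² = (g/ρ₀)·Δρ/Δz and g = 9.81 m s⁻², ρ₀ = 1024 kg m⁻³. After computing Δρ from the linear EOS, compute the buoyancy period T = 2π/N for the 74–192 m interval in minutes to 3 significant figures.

13.3 min

ΔT = -3.3 K, ΔS = -0.10 psu (deep − shallow).
Δρ/ρ₀ = −αΔT + βΔS = 8.25 × 10⁻⁴ − 7.70 × 10⁻⁵ = 7.48 × 10⁻⁴, so Δρ ≈ 0.7660 kg m⁻³.
N² = (g/ρ₀)·Δρ/Δz = g·(Δρ/ρ₀)/Δz = 9.81 × 7.48 × 10⁻⁴ / 118 = 6.2185 × 10⁻⁵ s⁻².
N = √(6.2185 × 10⁻⁵) = 7.8857 × 10⁻³ rad s⁻¹ → T = 2π/N = 796.78 s = 13.280 min ≈ 13.3 min.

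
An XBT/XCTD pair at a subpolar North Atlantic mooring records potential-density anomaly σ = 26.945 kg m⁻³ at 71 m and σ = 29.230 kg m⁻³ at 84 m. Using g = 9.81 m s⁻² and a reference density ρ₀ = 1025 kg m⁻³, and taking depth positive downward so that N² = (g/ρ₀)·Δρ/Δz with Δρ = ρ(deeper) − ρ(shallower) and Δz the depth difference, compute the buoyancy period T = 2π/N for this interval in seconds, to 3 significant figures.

153 s

Δρ = 1029.230 − 1026.945 = 2.285 kg m⁻³ over Δz = 84 − 71 = 13 m.
N² = (9.81/1025) × (2.285/13) = 1.6822 × 10⁻³ s⁻².
N = √(1.6822 × 10⁻³) = 0.041015 rad s⁻¹, so T = 2π/N = 153.19 s ≈ 153 s.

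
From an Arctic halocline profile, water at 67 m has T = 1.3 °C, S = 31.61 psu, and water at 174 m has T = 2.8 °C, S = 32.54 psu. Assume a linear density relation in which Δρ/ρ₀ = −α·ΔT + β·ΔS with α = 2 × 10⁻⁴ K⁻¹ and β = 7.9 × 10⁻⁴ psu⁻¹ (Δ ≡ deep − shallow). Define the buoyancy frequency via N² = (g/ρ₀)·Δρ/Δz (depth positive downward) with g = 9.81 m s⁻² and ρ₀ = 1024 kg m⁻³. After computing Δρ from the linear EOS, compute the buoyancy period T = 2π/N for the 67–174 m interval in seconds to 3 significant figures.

ΔT = +1.5 K, ΔS = +0.93 psu (deep − shallow).
Δρ/ρ₀ = −αΔT + βΔS = -3.00 × 10⁻⁴ + 7.347 × 10⁻⁴ = 4.347 × 10⁻⁴, so Δρ ≈ 0.4451 kg m⁻³.
N² = (g/ρ₀)·Δρ/Δz = g·(Δρ/ρ₀)/Δz = 9.81 × 4.347 × 10⁻⁴ / 107 = 3.9854 × 10⁻⁵ s⁻².
N = √(3.9854 × 10⁻⁵) = 6.3130 × 10⁻³ rad s⁻¹ → T = 2π/N = 995.28 s ≈ 995 s.

995 s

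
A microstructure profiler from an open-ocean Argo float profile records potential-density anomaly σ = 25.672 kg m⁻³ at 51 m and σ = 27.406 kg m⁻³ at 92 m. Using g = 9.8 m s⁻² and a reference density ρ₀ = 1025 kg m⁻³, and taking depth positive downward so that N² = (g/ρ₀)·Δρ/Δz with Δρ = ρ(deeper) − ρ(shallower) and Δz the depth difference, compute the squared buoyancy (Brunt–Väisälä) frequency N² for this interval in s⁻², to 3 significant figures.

4.04 × 10⁻⁴ s⁻²

Δρ = 1027.406 − 1025.672 = 1.734 kg m⁻³ over Δz = 92 − 51 = 41 m.
N² = (9.8/1025) × (1.734/41) = 4.0436 × 10⁻⁴ s⁻² ≈ 4.04 × 10⁻⁴ s⁻².
A positive N² confirms static stability across the interval.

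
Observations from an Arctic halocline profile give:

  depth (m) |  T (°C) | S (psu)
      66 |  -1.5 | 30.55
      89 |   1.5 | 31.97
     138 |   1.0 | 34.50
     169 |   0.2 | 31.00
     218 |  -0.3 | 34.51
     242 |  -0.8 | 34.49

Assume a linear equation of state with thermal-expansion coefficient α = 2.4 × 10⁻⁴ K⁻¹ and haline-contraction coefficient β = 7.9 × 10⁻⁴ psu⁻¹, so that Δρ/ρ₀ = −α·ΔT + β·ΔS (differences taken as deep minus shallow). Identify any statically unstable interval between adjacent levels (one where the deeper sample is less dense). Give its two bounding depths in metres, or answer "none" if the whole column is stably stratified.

Evaluate Δρ/ρ₀ = −αΔT + βΔS across each adjacent pair:
  66–89 m: −αΔT+βΔS = −(2.4 × 10⁻⁴)(+3.0)+(7.9 × 10⁻⁴)(+1.42) = 4.0 × 10⁻⁴ → stable
  89–138 m: −αΔT+βΔS = −(2.4 × 10⁻⁴)(-0.5)+(7.9 × 10⁻⁴)(+2.53) = 2.1 × 10⁻³ → stable
  138–169 m: −αΔT+βΔS = −(2.4 × 10⁻⁴)(-0.8)+(7.9 × 10⁻⁴)(-3.50) = -2.6 × 10⁻³ → UNSTABLE
  169–218 m: −αΔT+βΔS = −(2.4 × 10⁻⁴)(-0.5)+(7.9 × 10⁻⁴)(+3.51) = 2.9 × 10⁻³ → stable
  218–242 m: −αΔT+βΔS = −(2.4 × 10⁻⁴)(-0.5)+(7.9 × 10⁻⁴)(-0.02) = 1.0 × 10⁻⁴ → stable
The 138–169 m interval has Δρ < 0: lighter water underlies denser water.

138–169 m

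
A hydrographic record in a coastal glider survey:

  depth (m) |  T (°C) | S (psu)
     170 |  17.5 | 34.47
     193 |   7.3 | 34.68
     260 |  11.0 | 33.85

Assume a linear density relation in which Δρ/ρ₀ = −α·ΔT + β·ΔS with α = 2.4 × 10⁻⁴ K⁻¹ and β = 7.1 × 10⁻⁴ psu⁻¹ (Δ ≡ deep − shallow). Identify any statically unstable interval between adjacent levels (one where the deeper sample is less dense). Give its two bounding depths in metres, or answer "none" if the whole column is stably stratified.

Evaluate Δρ/ρ₀ = −αΔT + βΔS across each adjacent pair:
  170–193 m: −αΔT+βΔS = −(2.4 × 10⁻⁴)(-10.2)+(7.1 × 10⁻⁴)(+0.21) = 2.6 × 10⁻³ → stable
  193–260 m: −αΔT+βΔS = −(2.4 × 10⁻⁴)(+3.7)+(7.1 × 10⁻⁴)(-0.83) = -1.5 × 10⁻³ → UNSTABLE
The 193–260 m interval has Δρ < 0: lighter water underlies denser water.

193–260 m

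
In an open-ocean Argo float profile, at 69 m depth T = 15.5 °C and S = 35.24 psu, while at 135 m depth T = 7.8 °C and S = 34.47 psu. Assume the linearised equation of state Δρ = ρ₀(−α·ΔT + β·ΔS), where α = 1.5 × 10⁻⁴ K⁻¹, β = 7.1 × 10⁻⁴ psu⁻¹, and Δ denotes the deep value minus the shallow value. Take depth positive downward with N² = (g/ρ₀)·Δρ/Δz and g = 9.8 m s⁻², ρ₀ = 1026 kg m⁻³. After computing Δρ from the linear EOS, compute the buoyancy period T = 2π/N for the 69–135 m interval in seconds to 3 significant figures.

661 s

ΔT = -7.7 K, ΔS = -0.77 psu (deep − shallow).
Δρ/ρ₀ = −αΔT + βΔS = 1.155 × 10⁻³ − 5.467 × 10⁻⁴ = 6.083 × 10⁻⁴, so Δρ ≈ 0.6241 kg m⁻³.
N² = (g/ρ₀)·Δρ/Δz = g·(Δρ/ρ₀)/Δz = 9.8 × 6.083 × 10⁻⁴ / 66 = 9.0323 × 10⁻⁵ s⁻².
N = √(9.0323 × 10⁻⁵) = 9.5038 × 10⁻³ rad s⁻¹ → T = 2π/N = 661.12 s ≈ 661 s.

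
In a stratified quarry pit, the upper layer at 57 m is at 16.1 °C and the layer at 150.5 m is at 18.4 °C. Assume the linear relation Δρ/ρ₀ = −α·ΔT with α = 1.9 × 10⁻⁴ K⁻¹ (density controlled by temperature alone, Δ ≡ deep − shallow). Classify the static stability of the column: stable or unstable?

unstable

ΔT = 18.4 − 16.1 = +2.3 K, so Δρ/ρ₀ = −αΔT = -4.37 × 10⁻⁴.
Δρ/ρ₀ < 0, so Δρ < 0: deeper water is lighter → statically unstable; the column would overturn.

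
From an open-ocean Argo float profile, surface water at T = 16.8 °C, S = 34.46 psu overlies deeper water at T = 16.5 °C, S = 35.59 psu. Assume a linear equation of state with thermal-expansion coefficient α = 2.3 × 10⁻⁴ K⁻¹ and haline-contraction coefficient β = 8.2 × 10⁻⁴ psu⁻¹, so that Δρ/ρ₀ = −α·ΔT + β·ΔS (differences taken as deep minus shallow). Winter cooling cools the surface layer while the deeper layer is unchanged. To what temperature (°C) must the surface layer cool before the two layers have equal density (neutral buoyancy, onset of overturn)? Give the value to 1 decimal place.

Neutral buoyancy requires Δρ = 0, i.e. −α(T_deep − T_surf′) + β(S_deep − S_surf) = 0.
T_surf′ = T_deep − (β/α)·ΔS = 16.5 − (8.2 × 10⁻⁴/2.3 × 10⁻⁴)·(+1.13) = 12.471 °C.
Cooling required: 16.8 − (12.471) = 4.329 °C.

12.5 °C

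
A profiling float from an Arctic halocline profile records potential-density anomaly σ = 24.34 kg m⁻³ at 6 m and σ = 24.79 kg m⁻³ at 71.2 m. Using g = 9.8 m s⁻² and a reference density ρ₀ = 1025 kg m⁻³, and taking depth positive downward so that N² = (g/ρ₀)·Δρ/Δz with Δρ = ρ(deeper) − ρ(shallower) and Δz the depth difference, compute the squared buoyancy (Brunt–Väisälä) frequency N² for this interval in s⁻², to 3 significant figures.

Δρ = 1024.79 − 1024.34 = 0.45 kg m⁻³ over Δz = 71.2 − 6 = 65.2 m.
N² = (9.8/1025) × (0.45/65.2) = 6.5988 × 10⁻⁵ s⁻² ≈ 6.60 × 10⁻⁵ s⁻².
Since Δρ > 0 the layer is stably stratified.

6.60 × 10⁻⁵ s⁻²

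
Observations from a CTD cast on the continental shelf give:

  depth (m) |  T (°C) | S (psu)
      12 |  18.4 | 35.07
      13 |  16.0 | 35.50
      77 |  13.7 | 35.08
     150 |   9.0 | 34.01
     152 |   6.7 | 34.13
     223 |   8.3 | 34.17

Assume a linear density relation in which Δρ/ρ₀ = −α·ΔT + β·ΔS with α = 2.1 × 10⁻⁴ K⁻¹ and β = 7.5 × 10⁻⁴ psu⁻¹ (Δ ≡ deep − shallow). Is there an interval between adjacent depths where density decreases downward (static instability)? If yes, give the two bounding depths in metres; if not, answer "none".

Evaluate Δρ/ρ₀ = −αΔT + βΔS across each adjacent pair:
  12–13 m: −αΔT+βΔS = −(2.1 × 10⁻⁴)(-2.4)+(7.5 × 10⁻⁴)(+0.43) = 8.3 × 10⁻⁴ → stable
  13–77 m: −αΔT+βΔS = −(2.1 × 10⁻⁴)(-2.3)+(7.5 × 10⁻⁴)(-0.42) = 1.7 × 10⁻⁴ → stable
  77–150 m: −αΔT+βΔS = −(2.1 × 10⁻⁴)(-4.7)+(7.5 × 10⁻⁴)(-1.07) = 1.8 × 10⁻⁴ → stable
  150–152 m: −αΔT+βΔS = −(2.1 × 10⁻⁴)(-2.3)+(7.5 × 10⁻⁴)(+0.12) = 5.7 × 10⁻⁴ → stable
  152–223 m: −αΔT+βΔS = −(2.1 × 10⁻⁴)(+1.6)+(7.5 × 10⁻⁴)(+0.04) = -3.1 × 10⁻⁴ → UNSTABLE
The 152–223 m interval has Δρ < 0: lighter water underlies denser water.

152–223 m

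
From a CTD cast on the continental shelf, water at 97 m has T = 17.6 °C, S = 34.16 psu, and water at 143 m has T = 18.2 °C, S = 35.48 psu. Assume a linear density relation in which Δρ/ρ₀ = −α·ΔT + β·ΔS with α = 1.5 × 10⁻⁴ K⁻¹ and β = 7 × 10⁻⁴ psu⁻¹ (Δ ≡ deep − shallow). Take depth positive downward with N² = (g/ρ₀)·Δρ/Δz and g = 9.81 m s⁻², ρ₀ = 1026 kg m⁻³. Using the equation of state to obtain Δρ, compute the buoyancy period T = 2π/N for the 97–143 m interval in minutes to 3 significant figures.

ΔT = +0.6 K, ΔS = +1.32 psu (deep − shallow).
Δρ/ρ₀ = −αΔT + βΔS = -9.00 × 10⁻⁵ + 9.24 × 10⁻⁴ = 8.34 × 10⁻⁴, so Δρ ≈ 0.8557 kg m⁻³.
N² = (g/ρ₀)·Δρ/Δz = g·(Δρ/ρ₀)/Δz = 9.81 × 8.34 × 10⁻⁴ / 46 = 1.7786 × 10⁻⁴ s⁻².
N = √(1.7786 × 10⁻⁴) = 0.013336 rad s⁻¹ → T = 2π/N = 471.14 s = 7.8523 min ≈ 7.85 min.

7.85 min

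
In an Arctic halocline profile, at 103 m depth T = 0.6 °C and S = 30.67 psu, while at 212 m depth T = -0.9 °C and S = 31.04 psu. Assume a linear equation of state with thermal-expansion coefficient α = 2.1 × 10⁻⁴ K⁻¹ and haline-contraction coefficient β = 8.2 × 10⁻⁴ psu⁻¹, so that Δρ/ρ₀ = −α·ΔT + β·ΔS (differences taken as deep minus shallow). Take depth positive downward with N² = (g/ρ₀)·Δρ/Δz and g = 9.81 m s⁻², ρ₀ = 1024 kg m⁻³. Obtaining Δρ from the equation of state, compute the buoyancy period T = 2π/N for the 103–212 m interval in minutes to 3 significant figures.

ΔT = -1.5 K, ΔS = +0.37 psu (deep − shallow).
Δρ/ρ₀ = −αΔT + βΔS = 3.15 × 10⁻⁴ + 3.034 × 10⁻⁴ = 6.184 × 10⁻⁴, so Δρ ≈ 0.6332 kg m⁻³.
N² = (g/ρ₀)·Δρ/Δz = g·(Δρ/ρ₀)/Δz = 9.81 × 6.184 × 10⁻⁴ / 109 = 5.5656 × 10⁻⁵ s⁻².
N = √(5.5656 × 10⁻⁵) = 7.4603 × 10⁻³ rad s⁻¹ → T = 2π/N = 842.22 s = 14.037 min ≈ 14.0 min.

14.0 min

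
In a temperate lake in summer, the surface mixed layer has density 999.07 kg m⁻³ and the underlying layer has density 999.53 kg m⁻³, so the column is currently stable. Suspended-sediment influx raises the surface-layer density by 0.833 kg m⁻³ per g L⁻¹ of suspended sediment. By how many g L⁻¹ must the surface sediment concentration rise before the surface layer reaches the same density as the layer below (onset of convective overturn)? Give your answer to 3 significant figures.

Density deficit of the surface layer: 999.53 − 999.07 = 0.46 kg m⁻³.
Required change = 0.46 / 0.833 = 0.552 g L⁻¹.

0.552 g L⁻¹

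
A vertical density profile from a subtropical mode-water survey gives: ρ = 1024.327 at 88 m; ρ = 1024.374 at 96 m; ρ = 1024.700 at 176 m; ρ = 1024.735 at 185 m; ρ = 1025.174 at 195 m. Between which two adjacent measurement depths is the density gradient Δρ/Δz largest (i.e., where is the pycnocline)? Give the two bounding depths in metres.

Compute the density gradient over each adjacent pair:
  88–96 m: Δρ/Δz = 0.047/8 = 5.9 × 10⁻³ kg m⁻⁴
  96–176 m: Δρ/Δz = 0.326/80 = 4.1 × 10⁻³ kg m⁻⁴
  176–185 m: Δρ/Δz = 0.035/9 = 3.9 × 10⁻³ kg m⁻⁴
  185–195 m: Δρ/Δz = 0.439/10 = 0.044 kg m⁻⁴
The largest gradient is in the 185–195 m interval — the pycnocline.

185–195 m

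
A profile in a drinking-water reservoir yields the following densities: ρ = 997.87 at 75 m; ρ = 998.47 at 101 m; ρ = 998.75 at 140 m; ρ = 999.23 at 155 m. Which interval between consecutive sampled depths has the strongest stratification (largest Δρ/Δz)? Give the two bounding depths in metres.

Compute the density gradient over each adjacent pair:
  75–101 m: Δρ/Δz = 0.60/26 = 0.023 kg m⁻⁴
  101–140 m: Δρ/Δz = 0.28/39 = 7.2 × 10⁻³ kg m⁻⁴
  140–155 m: Δρ/Δz = 0.48/15 = 0.032 kg m⁻⁴
The largest gradient is in the 140–155 m interval — the pycnocline.

140–155 m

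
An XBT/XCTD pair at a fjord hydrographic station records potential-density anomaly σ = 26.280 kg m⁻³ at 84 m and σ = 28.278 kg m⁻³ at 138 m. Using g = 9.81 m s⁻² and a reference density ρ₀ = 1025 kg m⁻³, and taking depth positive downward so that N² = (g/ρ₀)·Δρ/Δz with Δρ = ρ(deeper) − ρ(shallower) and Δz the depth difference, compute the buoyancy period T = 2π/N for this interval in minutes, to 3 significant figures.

5.56 min

Δρ = 1028.278 − 1026.280 = 1.998 kg m⁻³ over Δz = 138 − 84 = 54 m.
N² = (9.81/1025) × (1.998/54) = 3.5412 × 10⁻⁴ s⁻².
N = √(3.5412 × 10⁻⁴) = 0.018818 rad s⁻¹, so T = 2π/N = 333.89 s = 5.5648 min ≈ 5.56 min.
Since Δρ > 0 the layer is stably stratified.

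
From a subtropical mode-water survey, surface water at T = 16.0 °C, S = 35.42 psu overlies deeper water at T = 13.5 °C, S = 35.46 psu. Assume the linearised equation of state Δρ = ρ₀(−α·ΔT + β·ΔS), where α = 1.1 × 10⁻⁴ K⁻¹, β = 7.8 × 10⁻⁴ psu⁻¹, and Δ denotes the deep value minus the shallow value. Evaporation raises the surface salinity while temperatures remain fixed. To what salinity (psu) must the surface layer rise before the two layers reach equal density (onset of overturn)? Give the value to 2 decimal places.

35.81 psu

Neutral buoyancy requires −α(T_deep − T_surf) + β(S_deep − S_surf′) = 0.
S_surf′ = S_deep − (α/β)·ΔT = 35.46 − (1.1 × 10⁻⁴/7.8 × 10⁻⁴)·(-2.5) = 35.8126 psu.
Increase required: 35.8126 − 35.42 = 0.3926 psu.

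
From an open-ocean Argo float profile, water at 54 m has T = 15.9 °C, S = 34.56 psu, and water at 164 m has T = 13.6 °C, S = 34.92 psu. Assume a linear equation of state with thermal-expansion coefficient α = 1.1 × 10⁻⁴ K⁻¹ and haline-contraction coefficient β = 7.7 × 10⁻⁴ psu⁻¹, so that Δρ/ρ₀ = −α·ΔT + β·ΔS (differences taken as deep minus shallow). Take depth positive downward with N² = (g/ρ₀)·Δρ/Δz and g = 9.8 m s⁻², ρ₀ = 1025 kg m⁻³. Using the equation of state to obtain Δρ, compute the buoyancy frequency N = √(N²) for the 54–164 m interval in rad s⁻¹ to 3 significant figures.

ΔT = -2.3 K, ΔS = +0.36 psu (deep − shallow).
Δρ/ρ₀ = −αΔT + βΔS = 2.53 × 10⁻⁴ + 2.772 × 10⁻⁴ = 5.302 × 10⁻⁴, so Δρ ≈ 0.5435 kg m⁻³.
N² = (g/ρ₀)·Δρ/Δz = g·(Δρ/ρ₀)/Δz = 9.8 × 5.302 × 10⁻⁴ / 110 = 4.7236 × 10⁻⁵ s⁻².
N = √(4.7236 × 10⁻⁵) = 6.8728 × 10⁻³ rad s⁻¹ ≈ 6.87 × 10⁻³ rad s⁻¹.

6.87 × 10⁻³ rad s⁻¹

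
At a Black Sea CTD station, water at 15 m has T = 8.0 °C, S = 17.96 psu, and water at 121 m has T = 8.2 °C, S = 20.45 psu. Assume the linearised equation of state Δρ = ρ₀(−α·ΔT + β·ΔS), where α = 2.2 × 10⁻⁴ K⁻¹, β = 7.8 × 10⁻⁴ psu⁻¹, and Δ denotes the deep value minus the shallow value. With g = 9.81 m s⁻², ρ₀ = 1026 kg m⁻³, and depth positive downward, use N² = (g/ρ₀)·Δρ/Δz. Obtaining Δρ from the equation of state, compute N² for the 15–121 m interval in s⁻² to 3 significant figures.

ΔT = +0.2 K, ΔS = +2.49 psu (deep − shallow).
Δρ/ρ₀ = −αΔT + βΔS = -4.40 × 10⁻⁵ + 1.9422 × 10⁻³ = 1.8982 × 10⁻³, so Δρ ≈ 1.948 kg m⁻³.
N² = (g/ρ₀)·Δρ/Δz = g·(Δρ/ρ₀)/Δz = 9.81 × 1.8982 × 10⁻³ / 106 = 1.7567 × 10⁻⁴ s⁻² ≈ 1.76 × 10⁻⁴ s⁻².

1.76 × 10⁻⁴ s⁻²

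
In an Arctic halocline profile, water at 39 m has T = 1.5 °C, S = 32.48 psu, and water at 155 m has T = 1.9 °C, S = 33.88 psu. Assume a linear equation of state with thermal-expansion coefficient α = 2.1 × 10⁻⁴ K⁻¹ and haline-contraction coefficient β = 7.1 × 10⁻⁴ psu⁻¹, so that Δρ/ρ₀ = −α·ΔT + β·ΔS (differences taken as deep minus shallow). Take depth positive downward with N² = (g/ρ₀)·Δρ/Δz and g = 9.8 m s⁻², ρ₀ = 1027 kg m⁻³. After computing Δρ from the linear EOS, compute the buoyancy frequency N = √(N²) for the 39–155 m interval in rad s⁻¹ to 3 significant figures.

8.77 × 10⁻³ rad s⁻¹

ΔT = +0.4 K, ΔS = +1.40 psu (deep − shallow).
Δρ/ρ₀ = −αΔT + βΔS = -8.40 × 10⁻⁵ + 9.94 × 10⁻⁴ = 9.10 × 10⁻⁴, so Δρ ≈ 0.9346 kg m⁻³.
N² = (g/ρ₀)·Δρ/Δz = g·(Δρ/ρ₀)/Δz = 9.8 × 9.10 × 10⁻⁴ / 116 = 7.6879 × 10⁻⁵ s⁻².
N = √(7.6879 × 10⁻⁵) = 8.7681 × 10⁻³ rad s⁻¹ ≈ 8.77 × 10⁻³ rad s⁻¹.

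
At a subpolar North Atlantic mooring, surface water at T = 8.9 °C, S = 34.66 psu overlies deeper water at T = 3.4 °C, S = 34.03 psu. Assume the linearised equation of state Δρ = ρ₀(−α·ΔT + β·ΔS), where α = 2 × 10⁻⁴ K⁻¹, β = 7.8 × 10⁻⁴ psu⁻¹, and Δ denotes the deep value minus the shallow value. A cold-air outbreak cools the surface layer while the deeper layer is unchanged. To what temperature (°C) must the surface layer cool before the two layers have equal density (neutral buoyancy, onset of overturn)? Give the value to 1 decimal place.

Neutral buoyancy requires Δρ = 0, i.e. −α(T_deep − T_surf′) + β(S_deep − S_surf) = 0.
T_surf′ = T_deep − (β/α)·ΔS = 3.4 − (7.8 × 10⁻⁴/2 × 10⁻⁴)·(-0.63) = 5.857 °C.
Cooling required: 8.9 − (5.857) = 3.043 °C.

5.9 °C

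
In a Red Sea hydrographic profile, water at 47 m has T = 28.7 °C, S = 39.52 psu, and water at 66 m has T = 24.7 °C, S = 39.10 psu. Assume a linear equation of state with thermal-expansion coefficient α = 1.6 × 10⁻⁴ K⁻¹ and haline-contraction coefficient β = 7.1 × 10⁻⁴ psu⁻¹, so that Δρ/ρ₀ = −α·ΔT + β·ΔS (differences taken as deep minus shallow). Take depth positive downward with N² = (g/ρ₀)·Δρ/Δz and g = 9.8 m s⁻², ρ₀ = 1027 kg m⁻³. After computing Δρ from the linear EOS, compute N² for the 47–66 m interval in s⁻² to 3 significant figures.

ΔT = -4.0 K, ΔS = -0.42 psu (deep − shallow).
Δρ/ρ₀ = −αΔT + βΔS = 6.40 × 10⁻⁴ − 2.982 × 10⁻⁴ = 3.418 × 10⁻⁴, so Δρ ≈ 0.3510 kg m⁻³.
N² = (g/ρ₀)·Δρ/Δz = g·(Δρ/ρ₀)/Δz = 9.8 × 3.418 × 10⁻⁴ / 19 = 1.7630 × 10⁻⁴ s⁻² ≈ 1.76 × 10⁻⁴ s⁻².

1.76 × 10⁻⁴ s⁻²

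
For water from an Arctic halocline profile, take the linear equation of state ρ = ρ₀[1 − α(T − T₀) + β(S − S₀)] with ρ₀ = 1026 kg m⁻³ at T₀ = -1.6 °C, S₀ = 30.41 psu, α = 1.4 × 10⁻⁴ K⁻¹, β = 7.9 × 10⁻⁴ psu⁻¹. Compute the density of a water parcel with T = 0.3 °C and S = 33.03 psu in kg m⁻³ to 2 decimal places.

T − T₀ = +1.9 K, S − S₀ = +2.62 psu.
Bracket = 1 − α·(+1.9) + β·(+2.62) = 1 + (1.8038 × 10⁻³) = 1.0018038.
ρ = 1026 × 1.0018038 = 1027.85 kg m⁻³.

1027.85 kg m⁻³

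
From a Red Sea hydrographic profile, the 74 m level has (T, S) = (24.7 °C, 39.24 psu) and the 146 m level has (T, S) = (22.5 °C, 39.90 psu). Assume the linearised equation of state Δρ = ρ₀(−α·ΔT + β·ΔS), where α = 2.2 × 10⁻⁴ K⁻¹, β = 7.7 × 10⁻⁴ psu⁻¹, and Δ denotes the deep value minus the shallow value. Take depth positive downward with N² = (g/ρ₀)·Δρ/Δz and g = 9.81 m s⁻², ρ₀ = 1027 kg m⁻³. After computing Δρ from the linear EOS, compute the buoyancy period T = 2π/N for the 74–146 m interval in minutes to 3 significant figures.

9.01 min

ΔT = -2.2 K, ΔS = +0.66 psu (deep − shallow).
Δρ/ρ₀ = −αΔT + βΔS = 4.84 × 10⁻⁴ + 5.082 × 10⁻⁴ = 9.922 × 10⁻⁴, so Δρ ≈ 1.019 kg m⁻³.
N² = (g/ρ₀)·Δρ/Δz = g·(Δρ/ρ₀)/Δz = 9.81 × 9.922 × 10⁻⁴ / 72 = 1.3519 × 10⁻⁴ s⁻².
N = √(1.3519 × 10⁻⁴) = 0.011627 rad s⁻¹ → T = 2π/N = 540.40 s = 9.0067 min ≈ 9.01 min.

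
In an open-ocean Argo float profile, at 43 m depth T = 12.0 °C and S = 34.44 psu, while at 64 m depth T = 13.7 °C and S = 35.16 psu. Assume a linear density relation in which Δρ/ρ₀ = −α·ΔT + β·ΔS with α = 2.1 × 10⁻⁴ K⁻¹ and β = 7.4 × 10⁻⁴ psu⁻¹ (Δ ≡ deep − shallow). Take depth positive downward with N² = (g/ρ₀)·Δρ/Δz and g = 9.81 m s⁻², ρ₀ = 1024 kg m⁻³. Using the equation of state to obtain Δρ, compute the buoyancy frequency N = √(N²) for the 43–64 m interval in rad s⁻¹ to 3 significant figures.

ΔT = +1.7 K, ΔS = +0.72 psu (deep − shallow).
Δρ/ρ₀ = −αΔT + βΔS = -3.57 × 10⁻⁴ + 5.328 × 10⁻⁴ = 1.758 × 10⁻⁴, so Δρ ≈ 0.1800 kg m⁻³.
N² = (g/ρ₀)·Δρ/Δz = g·(Δρ/ρ₀)/Δz = 9.81 × 1.758 × 10⁻⁴ / 21 = 8.2124 × 10⁻⁵ s⁻².
N = √(8.2124 × 10⁻⁵) = 9.0622 × 10⁻³ rad s⁻¹ ≈ 9.06 × 10⁻³ rad s⁻¹.

9.06 × 10⁻³ rad s⁻¹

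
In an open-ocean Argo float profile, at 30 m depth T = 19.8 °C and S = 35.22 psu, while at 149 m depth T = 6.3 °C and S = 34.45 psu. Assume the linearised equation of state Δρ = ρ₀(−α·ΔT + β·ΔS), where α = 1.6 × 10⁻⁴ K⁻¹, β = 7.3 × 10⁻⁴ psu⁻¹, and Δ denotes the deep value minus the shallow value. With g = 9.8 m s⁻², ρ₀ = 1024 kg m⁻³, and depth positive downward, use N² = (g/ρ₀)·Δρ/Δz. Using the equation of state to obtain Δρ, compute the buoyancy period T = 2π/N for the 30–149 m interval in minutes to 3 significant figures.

ΔT = -13.5 K, ΔS = -0.77 psu (deep − shallow).
Δρ/ρ₀ = −αΔT + βΔS = 2.16 × 10⁻³ − 5.621 × 10⁻⁴ = 1.5979 × 10⁻³, so Δρ ≈ 1.636 kg m⁻³.
N² = (g/ρ₀)·Δρ/Δz = g·(Δρ/ρ₀)/Δz = 9.8 × 1.5979 × 10⁻³ / 119 = 1.3159 × 10⁻⁴ s⁻².
N = √(1.3159 × 10⁻⁴) = 0.011471 rad s⁻¹ → T = 2π/N = 547.75 s = 9.1292 min ≈ 9.13 min.

9.13 min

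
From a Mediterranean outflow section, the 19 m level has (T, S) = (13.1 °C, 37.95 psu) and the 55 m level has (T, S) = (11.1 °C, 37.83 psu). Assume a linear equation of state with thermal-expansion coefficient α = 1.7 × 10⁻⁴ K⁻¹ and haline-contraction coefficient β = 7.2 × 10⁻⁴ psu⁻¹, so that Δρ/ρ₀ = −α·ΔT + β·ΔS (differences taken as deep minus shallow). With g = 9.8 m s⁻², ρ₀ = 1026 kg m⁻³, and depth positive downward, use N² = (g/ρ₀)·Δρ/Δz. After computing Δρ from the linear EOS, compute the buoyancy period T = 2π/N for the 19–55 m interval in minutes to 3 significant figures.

12.6 min

ΔT = -2.0 K, ΔS = -0.12 psu (deep − shallow).
Δρ/ρ₀ = −αΔT + βΔS = 3.40 × 10⁻⁴ − 8.64 × 10⁻⁵ = 2.536 × 10⁻⁴, so Δρ ≈ 0.2602 kg m⁻³.
N² = (g/ρ₀)·Δρ/Δz = g·(Δρ/ρ₀)/Δz = 9.8 × 2.536 × 10⁻⁴ / 36 = 6.9036 × 10⁻⁵ s⁻².
N = √(6.9036 × 10⁻⁵) = 8.3088 × 10⁻³ rad s⁻¹ → T = 2π/N = 756.21 s = 12.604 min ≈ 12.6 min.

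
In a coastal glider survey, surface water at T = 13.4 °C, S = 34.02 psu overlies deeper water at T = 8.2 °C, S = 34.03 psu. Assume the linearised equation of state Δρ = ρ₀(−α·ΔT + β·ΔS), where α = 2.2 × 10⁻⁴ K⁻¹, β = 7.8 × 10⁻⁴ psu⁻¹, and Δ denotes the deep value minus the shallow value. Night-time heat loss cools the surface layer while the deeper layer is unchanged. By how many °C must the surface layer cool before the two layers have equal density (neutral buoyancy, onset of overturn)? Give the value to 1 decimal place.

Neutral buoyancy requires Δρ = 0, i.e. −α(T_deep − T_surf′) + β(S_deep − S_surf) = 0.
T_surf′ = T_deep − (β/α)·ΔS = 8.2 − (7.8 × 10⁻⁴/2.2 × 10⁻⁴)·(+0.01) = 8.165 °C.
Cooling required: 13.4 − (8.165) = 5.235 °C.

5.2 °C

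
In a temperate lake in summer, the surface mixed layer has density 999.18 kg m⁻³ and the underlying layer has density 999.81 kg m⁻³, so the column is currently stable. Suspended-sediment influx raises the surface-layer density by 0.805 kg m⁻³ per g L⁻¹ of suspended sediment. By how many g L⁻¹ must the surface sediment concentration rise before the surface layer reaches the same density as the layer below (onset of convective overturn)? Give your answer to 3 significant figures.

Density deficit of the surface layer: 999.81 − 999.18 = 0.63 kg m⁻³.
Required change = 0.63 / 0.805 = 0.783 g L⁻¹.

0.783 g L⁻¹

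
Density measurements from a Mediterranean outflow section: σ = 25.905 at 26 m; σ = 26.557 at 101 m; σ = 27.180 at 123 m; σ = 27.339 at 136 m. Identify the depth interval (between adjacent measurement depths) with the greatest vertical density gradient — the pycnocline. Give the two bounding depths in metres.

101–123 m

Compute the density gradient over each adjacent pair:
  26–101 m: Δρ/Δz = 0.652/75 = 8.7 × 10⁻³ kg m⁻⁴
  101–123 m: Δρ/Δz = 0.623/22 = 0.028 kg m⁻⁴
  123–136 m: Δρ/Δz = 0.159/13 = 0.012 kg m⁻⁴
The largest gradient is in the 101–123 m interval — the pycnocline.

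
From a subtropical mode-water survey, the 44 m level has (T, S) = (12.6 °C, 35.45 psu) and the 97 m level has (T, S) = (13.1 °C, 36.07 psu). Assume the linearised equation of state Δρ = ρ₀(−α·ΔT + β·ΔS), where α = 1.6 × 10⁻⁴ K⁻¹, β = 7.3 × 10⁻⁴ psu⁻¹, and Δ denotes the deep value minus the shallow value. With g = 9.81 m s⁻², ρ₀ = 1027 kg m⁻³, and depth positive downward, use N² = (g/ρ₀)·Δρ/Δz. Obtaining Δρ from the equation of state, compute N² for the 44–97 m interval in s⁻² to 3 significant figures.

6.90 × 10⁻⁵ s⁻²

ΔT = +0.5 K, ΔS = +0.62 psu (deep − shallow).
Δρ/ρ₀ = −αΔT + βΔS = -8.00 × 10⁻⁵ + 4.526 × 10⁻⁴ = 3.726 × 10⁻⁴, so Δρ ≈ 0.3827 kg m⁻³.
N² = (g/ρ₀)·Δρ/Δz = g·(Δρ/ρ₀)/Δz = 9.81 × 3.726 × 10⁻⁴ / 53 = 6.8966 × 10⁻⁵ s⁻² ≈ 6.90 × 10⁻⁵ s⁻².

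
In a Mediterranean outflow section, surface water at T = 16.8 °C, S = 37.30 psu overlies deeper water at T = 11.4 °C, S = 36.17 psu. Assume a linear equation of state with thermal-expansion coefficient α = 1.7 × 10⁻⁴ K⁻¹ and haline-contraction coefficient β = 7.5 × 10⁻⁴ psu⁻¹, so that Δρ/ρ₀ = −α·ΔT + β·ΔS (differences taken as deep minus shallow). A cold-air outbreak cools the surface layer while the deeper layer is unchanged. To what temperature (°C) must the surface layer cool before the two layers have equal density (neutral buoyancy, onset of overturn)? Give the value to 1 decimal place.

16.4 °C

Neutral buoyancy requires Δρ = 0, i.e. −α(T_deep − T_surf′) + β(S_deep − S_surf) = 0.
T_surf′ = T_deep − (β/α)·ΔS = 11.4 − (7.5 × 10⁻⁴/1.7 × 10⁻⁴)·(-1.13) = 16.385 °C.
Cooling required: 16.8 − (16.385) = 0.415 °C.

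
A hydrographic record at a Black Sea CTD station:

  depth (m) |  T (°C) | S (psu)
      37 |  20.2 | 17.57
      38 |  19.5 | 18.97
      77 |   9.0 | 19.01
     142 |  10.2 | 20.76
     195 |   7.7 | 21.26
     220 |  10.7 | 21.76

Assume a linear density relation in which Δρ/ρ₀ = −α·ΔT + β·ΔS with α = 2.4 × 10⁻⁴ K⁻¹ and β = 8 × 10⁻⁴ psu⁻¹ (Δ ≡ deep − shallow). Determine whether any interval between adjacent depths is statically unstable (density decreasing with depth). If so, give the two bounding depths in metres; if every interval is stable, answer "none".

Evaluate Δρ/ρ₀ = −αΔT + βΔS across each adjacent pair:
  37–38 m: −αΔT+βΔS = −(2.4 × 10⁻⁴)(-0.7)+(8 × 10⁻⁴)(+1.40) = 1.3 × 10⁻³ → stable
  38–77 m: −αΔT+βΔS = −(2.4 × 10⁻⁴)(-10.5)+(8 × 10⁻⁴)(+0.04) = 2.6 × 10⁻³ → stable
  77–142 m: −αΔT+βΔS = −(2.4 × 10⁻⁴)(+1.2)+(8 × 10⁻⁴)(+1.75) = 1.1 × 10⁻³ → stable
  142–195 m: −αΔT+βΔS = −(2.4 × 10⁻⁴)(-2.5)+(8 × 10⁻⁴)(+0.50) = 1.0 × 10⁻³ → stable
  195–220 m: −αΔT+βΔS = −(2.4 × 10⁻⁴)(+3.0)+(8 × 10⁻⁴)(+0.50) = -3.2 × 10⁻⁴ → UNSTABLE
The 195–220 m interval has Δρ < 0: lighter water underlies denser water.

195–220 m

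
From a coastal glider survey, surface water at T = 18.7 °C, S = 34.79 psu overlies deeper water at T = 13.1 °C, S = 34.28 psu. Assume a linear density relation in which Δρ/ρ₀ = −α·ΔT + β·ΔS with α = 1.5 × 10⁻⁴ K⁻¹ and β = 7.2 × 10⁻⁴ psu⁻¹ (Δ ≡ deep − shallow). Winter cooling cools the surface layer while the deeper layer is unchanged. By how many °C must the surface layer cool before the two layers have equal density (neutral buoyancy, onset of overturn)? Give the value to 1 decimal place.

Neutral buoyancy requires Δρ = 0, i.e. −α(T_deep − T_surf′) + β(S_deep − S_surf) = 0.
T_surf′ = T_deep − (β/α)·ΔS = 13.1 − (7.2 × 10⁻⁴/1.5 × 10⁻⁴)·(-0.51) = 15.548 °C.
Cooling required: 18.7 − (15.548) = 3.152 °C.

3.2 °C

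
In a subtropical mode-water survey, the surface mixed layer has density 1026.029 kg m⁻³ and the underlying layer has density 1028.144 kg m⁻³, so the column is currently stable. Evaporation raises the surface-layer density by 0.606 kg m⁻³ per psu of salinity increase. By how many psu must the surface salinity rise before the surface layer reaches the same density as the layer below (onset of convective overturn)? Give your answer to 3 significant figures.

3.49 psu

Density deficit of the surface layer: 1028.144 − 1026.029 = 2.115 kg m⁻³.
Required change = 2.115 / 0.606 = 3.49 psu.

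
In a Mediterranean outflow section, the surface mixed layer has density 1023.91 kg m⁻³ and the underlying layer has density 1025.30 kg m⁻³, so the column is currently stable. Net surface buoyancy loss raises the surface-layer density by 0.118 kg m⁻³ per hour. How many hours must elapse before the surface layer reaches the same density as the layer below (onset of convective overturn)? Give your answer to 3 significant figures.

11.8 hours

Density deficit of the surface layer: 1025.30 − 1023.91 = 1.39 kg m⁻³.
Required change = 1.39 / 0.118 = 11.8 hours.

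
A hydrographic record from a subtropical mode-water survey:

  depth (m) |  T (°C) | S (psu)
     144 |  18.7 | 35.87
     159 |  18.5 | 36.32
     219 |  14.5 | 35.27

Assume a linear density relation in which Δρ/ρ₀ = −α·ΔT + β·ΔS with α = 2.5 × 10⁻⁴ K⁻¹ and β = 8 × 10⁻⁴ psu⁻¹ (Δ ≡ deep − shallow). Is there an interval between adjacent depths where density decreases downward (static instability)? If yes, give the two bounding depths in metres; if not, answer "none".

Evaluate Δρ/ρ₀ = −αΔT + βΔS across each adjacent pair:
  144–159 m: −αΔT+βΔS = −(2.5 × 10⁻⁴)(-0.2)+(8 × 10⁻⁴)(+0.45) = 4.1 × 10⁻⁴ → stable
  159–219 m: −αΔT+βΔS = −(2.5 × 10⁻⁴)(-4.0)+(8 × 10⁻⁴)(-1.05) = 1.6 × 10⁻⁴ → stable
Every interval has Δρ > 0: the column is stably stratified throughout.

none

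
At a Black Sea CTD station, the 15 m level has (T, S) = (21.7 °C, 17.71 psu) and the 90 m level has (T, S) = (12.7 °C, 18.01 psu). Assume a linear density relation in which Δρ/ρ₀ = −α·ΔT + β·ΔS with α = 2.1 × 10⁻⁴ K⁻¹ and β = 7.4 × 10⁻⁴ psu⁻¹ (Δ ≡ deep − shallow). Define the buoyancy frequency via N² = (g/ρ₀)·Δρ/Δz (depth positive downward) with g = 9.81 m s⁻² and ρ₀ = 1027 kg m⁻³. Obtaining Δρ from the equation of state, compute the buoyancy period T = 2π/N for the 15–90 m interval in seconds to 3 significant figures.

378 s

ΔT = -9.0 K, ΔS = +0.30 psu (deep − shallow).
Δρ/ρ₀ = −αΔT + βΔS = 1.89 × 10⁻³ + 2.22 × 10⁻⁴ = 2.112 × 10⁻³, so Δρ ≈ 2.169 kg m⁻³.
N² = (g/ρ₀)·Δρ/Δz = g·(Δρ/ρ₀)/Δz = 9.81 × 2.112 × 10⁻³ / 75 = 2.7625 × 10⁻⁴ s⁻².
N = √(2.7625 × 10⁻⁴) = 0.016621 rad s⁻¹ → T = 2π/N = 378.03 s ≈ 378 s.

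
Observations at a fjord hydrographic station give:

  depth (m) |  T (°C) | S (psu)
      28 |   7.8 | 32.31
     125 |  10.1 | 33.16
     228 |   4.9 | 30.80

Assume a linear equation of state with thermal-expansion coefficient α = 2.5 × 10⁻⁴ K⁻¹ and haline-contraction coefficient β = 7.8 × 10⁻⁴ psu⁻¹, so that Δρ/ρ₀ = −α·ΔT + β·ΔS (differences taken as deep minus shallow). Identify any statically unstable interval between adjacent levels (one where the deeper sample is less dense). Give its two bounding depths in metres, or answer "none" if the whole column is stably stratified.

Evaluate Δρ/ρ₀ = −αΔT + βΔS across each adjacent pair:
  28–125 m: −αΔT+βΔS = −(2.5 × 10⁻⁴)(+2.3)+(7.8 × 10⁻⁴)(+0.85) = 8.8 × 10⁻⁵ → stable
  125–228 m: −αΔT+βΔS = −(2.5 × 10⁻⁴)(-5.2)+(7.8 × 10⁻⁴)(-2.36) = -5.4 × 10⁻⁴ → UNSTABLE
The 125–228 m interval has Δρ < 0: lighter water underlies denser water.

125–228 m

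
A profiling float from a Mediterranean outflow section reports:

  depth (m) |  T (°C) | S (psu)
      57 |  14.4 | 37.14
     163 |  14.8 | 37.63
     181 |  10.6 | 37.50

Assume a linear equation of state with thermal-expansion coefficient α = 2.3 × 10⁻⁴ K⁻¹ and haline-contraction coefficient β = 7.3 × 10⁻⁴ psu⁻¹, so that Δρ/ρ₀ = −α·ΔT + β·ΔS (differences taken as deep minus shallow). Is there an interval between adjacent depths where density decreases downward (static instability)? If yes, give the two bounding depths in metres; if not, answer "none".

none

Evaluate Δρ/ρ₀ = −αΔT + βΔS across each adjacent pair:
  57–163 m: −αΔT+βΔS = −(2.3 × 10⁻⁴)(+0.4)+(7.3 × 10⁻⁴)(+0.49) = 2.7 × 10⁻⁴ → stable
  163–181 m: −αΔT+βΔS = −(2.3 × 10⁻⁴)(-4.2)+(7.3 × 10⁻⁴)(-0.13) = 8.7 × 10⁻⁴ → stable
Every interval has Δρ > 0: the column is stably stratified throughout.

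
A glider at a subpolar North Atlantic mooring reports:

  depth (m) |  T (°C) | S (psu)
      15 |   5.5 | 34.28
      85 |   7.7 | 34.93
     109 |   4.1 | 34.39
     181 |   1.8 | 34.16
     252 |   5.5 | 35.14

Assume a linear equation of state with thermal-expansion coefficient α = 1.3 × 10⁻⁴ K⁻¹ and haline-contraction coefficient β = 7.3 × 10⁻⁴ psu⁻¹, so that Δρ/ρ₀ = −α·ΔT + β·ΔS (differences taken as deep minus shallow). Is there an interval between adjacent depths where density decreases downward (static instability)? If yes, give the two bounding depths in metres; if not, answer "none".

none

Evaluate Δρ/ρ₀ = −αΔT + βΔS across each adjacent pair:
  15–85 m: −αΔT+βΔS = −(1.3 × 10⁻⁴)(+2.2)+(7.3 × 10⁻⁴)(+0.65) = 1.9 × 10⁻⁴ → stable
  85–109 m: −αΔT+βΔS = −(1.3 × 10⁻⁴)(-3.6)+(7.3 × 10⁻⁴)(-0.54) = 7.4 × 10⁻⁵ → stable
  109–181 m: −αΔT+βΔS = −(1.3 × 10⁻⁴)(-2.3)+(7.3 × 10⁻⁴)(-0.23) = 1.3 × 10⁻⁴ → stable
  181–252 m: −αΔT+βΔS = −(1.3 × 10⁻⁴)(+3.7)+(7.3 × 10⁻⁴)(+0.98) = 2.3 × 10⁻⁴ → stable
Every interval has Δρ > 0: the column is stably stratified throughout.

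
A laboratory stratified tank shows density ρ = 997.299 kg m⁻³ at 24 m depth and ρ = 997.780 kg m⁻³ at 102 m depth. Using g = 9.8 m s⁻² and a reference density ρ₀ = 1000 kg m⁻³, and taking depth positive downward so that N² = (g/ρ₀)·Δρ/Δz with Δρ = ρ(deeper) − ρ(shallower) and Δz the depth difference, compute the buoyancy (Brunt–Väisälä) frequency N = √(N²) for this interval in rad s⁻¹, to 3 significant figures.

Δρ = 997.780 − 997.299 = 0.481 kg m⁻³ over Δz = 102 − 24 = 78 m.
N² = (9.8/1000) × (0.481/78) = 6.0433 × 10⁻⁵ s⁻².
N = √(6.0433 × 10⁻⁵) = 7.7739 × 10⁻³ rad s⁻¹ ≈ 7.77 × 10⁻³ rad s⁻¹.

7.77 × 10⁻³ rad s⁻¹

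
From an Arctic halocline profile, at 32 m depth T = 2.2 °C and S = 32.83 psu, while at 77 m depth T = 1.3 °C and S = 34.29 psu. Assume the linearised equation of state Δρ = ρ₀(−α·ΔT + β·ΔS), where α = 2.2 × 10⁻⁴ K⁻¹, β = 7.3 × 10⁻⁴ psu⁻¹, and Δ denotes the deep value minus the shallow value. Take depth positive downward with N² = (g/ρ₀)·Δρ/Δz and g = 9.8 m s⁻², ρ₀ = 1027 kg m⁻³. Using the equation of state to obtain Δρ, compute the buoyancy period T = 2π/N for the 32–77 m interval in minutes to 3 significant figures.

6.31 min

ΔT = -0.9 K, ΔS = +1.46 psu (deep − shallow).
Δρ/ρ₀ = −αΔT + βΔS = 1.98 × 10⁻⁴ + 1.0658 × 10⁻³ = 1.2638 × 10⁻³, so Δρ ≈ 1.298 kg m⁻³.
N² = (g/ρ₀)·Δρ/Δz = g·(Δρ/ρ₀)/Δz = 9.8 × 1.2638 × 10⁻³ / 45 = 2.7523 × 10⁻⁴ s⁻².
N = √(2.7523 × 10⁻⁴) = 0.016590 rad s⁻¹ → T = 2π/N = 378.73 s = 6.3122 min ≈ 6.31 min.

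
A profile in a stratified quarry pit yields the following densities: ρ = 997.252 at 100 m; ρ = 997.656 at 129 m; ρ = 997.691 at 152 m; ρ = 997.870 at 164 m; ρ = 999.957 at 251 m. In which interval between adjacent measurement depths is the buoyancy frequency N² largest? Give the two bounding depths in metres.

164–251 m

Compute the density gradient over each adjacent pair:
  100–129 m: Δρ/Δz = 0.404/29 = 0.014 kg m⁻⁴
  129–152 m: Δρ/Δz = 0.035/23 = 1.5 × 10⁻³ kg m⁻⁴
  152–164 m: Δρ/Δz = 0.179/12 = 0.015 kg m⁻⁴
  164–251 m: Δρ/Δz = 2.087/87 = 0.024 kg m⁻⁴
The largest gradient is in the 164–251 m interval — the pycnocline.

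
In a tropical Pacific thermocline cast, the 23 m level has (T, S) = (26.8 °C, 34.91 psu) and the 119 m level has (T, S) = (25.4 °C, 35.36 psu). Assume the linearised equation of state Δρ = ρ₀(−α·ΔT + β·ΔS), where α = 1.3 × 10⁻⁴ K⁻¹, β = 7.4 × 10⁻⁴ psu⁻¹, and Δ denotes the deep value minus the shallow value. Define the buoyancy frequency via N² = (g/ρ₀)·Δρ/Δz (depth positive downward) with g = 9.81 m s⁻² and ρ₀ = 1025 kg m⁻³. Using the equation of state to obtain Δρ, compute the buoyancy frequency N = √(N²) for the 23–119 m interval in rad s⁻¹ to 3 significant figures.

7.25 × 10⁻³ rad s⁻¹

ΔT = -1.4 K, ΔS = +0.45 psu (deep − shallow).
Δρ/ρ₀ = −αΔT + βΔS = 1.82 × 10⁻⁴ + 3.33 × 10⁻⁴ = 5.15 × 10⁻⁴, so Δρ ≈ 0.5279 kg m⁻³.
N² = (g/ρ₀)·Δρ/Δz = g·(Δρ/ρ₀)/Δz = 9.81 × 5.15 × 10⁻⁴ / 96 = 5.2627 × 10⁻⁵ s⁻².
N = √(5.2627 × 10⁻⁵) = 7.2544 × 10⁻³ rad s⁻¹ ≈ 7.25 × 10⁻³ rad s⁻¹.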